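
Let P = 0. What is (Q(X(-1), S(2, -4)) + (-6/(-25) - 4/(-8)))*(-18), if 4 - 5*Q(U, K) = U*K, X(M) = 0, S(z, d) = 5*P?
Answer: -693/25 ≈ -27.720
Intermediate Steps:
S(z, d) = 0 (S(z, d) = 5*0 = 0)
Q(U, K) = 4/5 - K*U/5 (Q(U, K) = 4/5 - U*K/5 = 4/5 - K*U/5)
(Q(X(-1), S(2, -4)) + (-6/(-25) - 4/(-8)))*(-18) = ((4/5 - 1/5*0*0) + (-6/(-25) - 4/(-8)))*(-18) = ((4/5 + 0) + (-6*(-1/25) - 4*(-1/8)))*(-18) = (4/5 + (6/25 + 1/2))*(-18) = (4/5 + 37/50)*(-18) = (77/50)*(-18) = -693/25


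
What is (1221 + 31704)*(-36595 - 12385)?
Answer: -1612666500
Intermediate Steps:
(1221 + 31704)*(-36595 - 12385) = 32925*(-48980) = -1612666500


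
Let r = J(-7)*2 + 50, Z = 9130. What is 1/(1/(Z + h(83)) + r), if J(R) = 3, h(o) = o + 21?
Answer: 9234/517105 ≈ 0.017857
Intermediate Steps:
h(o) = 21 + o
r = 56 (r = 3*2 + 50 = 6 + 50 = 56)
1/(1/(Z + h(83)) + r) = 1/(1/(9130 + (21 + 83)) + 56) = 1/(1/(9130 + 104) + 56) = 1/(1/9234 + 56) = 1/(517105/9234) = 9234/517105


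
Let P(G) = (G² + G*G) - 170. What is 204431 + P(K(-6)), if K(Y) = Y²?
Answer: 206853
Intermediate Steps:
P(G) = -170 + 2*G² (P(G) = (G² + G²) - 170 = 2*G² - 170 = -170 + 2*G²)
204431 + P(K(-6)) = 204431 + (-170 + 2*((-6)²)²) = 204431 + (-170 + 2*36²) = 204431 + (-170 + 2*1296) = 204431 + (-170 + 2592) = 204431 + 2422 = 206853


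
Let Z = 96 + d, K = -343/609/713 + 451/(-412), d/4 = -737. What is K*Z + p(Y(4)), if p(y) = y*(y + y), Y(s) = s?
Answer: 28282921/8961 ≈ 3156.2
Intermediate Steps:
p(y) = 2*y² (p(y) = y*(2*y) = 2*y²)
d = -2948 (d = 4*(-737) = -2948)
K = -27996169/25556772 (K = -343*1/609*(1/713) + 451*(-1/412) = -49/87*1/713 - 451/412 = -49/62031 - 451/412 = -27996169/25556772 ≈ -1.0954)
Z = -2852 (Z = 96 - 2948 = -2852)
K*Z + p(Y(4)) = -27996169/25556772*(-2852) + 2*4² = 27996169/8961 + 2*16 = 27996169/8961 + 32 = 28282921/8961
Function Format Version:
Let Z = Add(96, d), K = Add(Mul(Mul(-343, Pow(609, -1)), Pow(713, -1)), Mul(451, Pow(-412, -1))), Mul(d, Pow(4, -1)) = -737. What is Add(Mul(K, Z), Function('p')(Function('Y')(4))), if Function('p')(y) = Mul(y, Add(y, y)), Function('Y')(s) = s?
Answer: Rational(28282921, 8961) ≈ 3156.2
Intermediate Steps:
Function('p')(y) = Mul(2, Pow(y, 2)) (Function('p')(y) = Mul(y, Mul(2, y)) = Mul(2, Pow(y, 2)))
d = -2948 (d = Mul(4, -737) = -2948)
K = Rational(-27996169, 25556772) (K = Add(Mul(Mul(-343, Rational(1, 609)), Rational(1, 713)), Mul(451, Rational(-1, 412))) = Add(Mul(Rational(-49, 87), Rational(1, 713)), Rational(-451, 412)) = Add(Rational(-49, 62031), Rational(-451, 412)) = Rational(-27996169, 25556772) ≈ -1.0954)
Z = -2852 (Z = Add(96, -2948) = -2852)
Add(Mul(K, Z), Function('p')(Function('Y')(4))) = Add(Mul(Rational(-27996169, 25556772), -2852), Mul(2, Pow(4, 2))) = Add(Rational(27996169, 8961), Mul(2, 16)) = Add(Rational(27996169, 8961), 32) = Rational(28282921, 8961)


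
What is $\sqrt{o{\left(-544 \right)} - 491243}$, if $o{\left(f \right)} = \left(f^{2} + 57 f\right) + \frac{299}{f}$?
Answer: $\frac{i \sqrt{4185932406}}{136} \approx 475.73 i$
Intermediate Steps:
$o{\left(f \right)} = f^{2} + 57 f + \frac{299}{f}$
$\sqrt{o{\left(-544 \right)} - 491243} = \sqrt{\frac{299 + \left(-544\right)^{2} \left(57 - 544\right)}{-544} - 491243} = \sqrt{- \frac{299 + 295936 \left(-487\right)}{544} - 491243} = \sqrt{- \frac{299 - 144120832}{544} - 491243} = \sqrt{\left(- \frac{1}{544}\right) \left(-144120533\right) - 491243} = \sqrt{\frac{144120533}{544} - 491243} = \sqrt{- \frac{123115659}{544}} = \frac{i \sqrt{4185932406}}{136}$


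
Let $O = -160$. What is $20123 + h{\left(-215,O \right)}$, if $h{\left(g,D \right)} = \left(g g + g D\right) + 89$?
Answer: $100837$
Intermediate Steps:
$h{\left(g,D \right)} = 89 + g^{2} + D g$ ($h{\left(g,D \right)} = \left(g^{2} + D g\right) + 89 = 89 + g^{2} + D g$)
$20123 + h{\left(-215,O \right)} = 20123 + \left(89 + \left(-215\right)^{2} - -34400\right) = 20123 + \left(89 + 46225 + 34400\right) = 20123 + 80714 = 100837$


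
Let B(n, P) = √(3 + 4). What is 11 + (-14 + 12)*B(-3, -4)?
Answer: 11 - 2*√7 ≈ 5.7085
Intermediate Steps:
B(n, P) = √7
11 + (-14 + 12)*B(-3, -4) = 11 + (-14 + 12)*√7 = 11 - 2*√7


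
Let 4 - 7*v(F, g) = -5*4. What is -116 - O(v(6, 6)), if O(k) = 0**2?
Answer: -116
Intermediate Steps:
v(F, g) = 24/7 (v(F, g) = 4/7 - (-5)*4/7 = 4/7 - 1/7*(-20) = 4/7 + 20/7 = 24/7)
O(k) = 0
-116 - O(v(6, 6)) = -116 - 1*0 = -116 + 0 = -116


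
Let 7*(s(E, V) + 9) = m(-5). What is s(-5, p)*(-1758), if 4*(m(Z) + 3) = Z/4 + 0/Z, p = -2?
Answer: 932619/56 ≈ 16654.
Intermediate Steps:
m(Z) = -3 + Z/16 (m(Z) = -3 + (Z/4 + 0/Z)/4 = -3 + (Z*(¼) + 0)/4 = -3 + (Z/4 + 0)/4 = -3 + (Z/4)/4 = -3 + Z/16)
s(E, V) = -1061/112 (s(E, V) = -9 + (-3 + (1/16)*(-5))/7 = -9 + (-3 - 5/16)/7 = -9 + (⅐)*(-53/16) = -9 - 53/112 = -1061/112)
s(-5, p)*(-1758) = -1061/112*(-1758) = 932619/56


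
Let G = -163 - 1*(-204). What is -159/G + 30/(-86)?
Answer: -7452/1763 ≈ -4.2269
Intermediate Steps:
G = 41 (G = -163 + 204 = 41)
-159/G + 30/(-86) = -159/41 + 30/(-86) = -159*1/41 + 30*(-1/86) = -159/41 - 15/43 = -7452/1763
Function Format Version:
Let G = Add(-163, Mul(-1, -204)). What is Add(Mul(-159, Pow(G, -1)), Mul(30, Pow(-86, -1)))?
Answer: Rational(-7452, 1763) ≈ -4.2269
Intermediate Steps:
G = 41 (G = Add(-163, 204) = 41)
Add(Mul(-159, Pow(G, -1)), Mul(30, Pow(-86, -1))) = Add(Mul(-159, Pow(41, -1)), Mul(30, Pow(-86, -1))) = Add(Mul(-159, Rational(1, 41)), Mul(30, Rational(-1, 86))) = Add(Rational(-159, 41), Rational(-15, 43)) = Rational(-7452, 1763)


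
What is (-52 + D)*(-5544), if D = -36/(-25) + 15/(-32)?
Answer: 28290339/100 ≈ 2.8290e+5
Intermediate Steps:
D = 777/800 (D = -36*(-1/25) + 15*(-1/32) = 36/25 - 15/32 = 777/800 ≈ 0.97125)
(-52 + D)*(-5544) = (-52 + 777/800)*(-5544) = -40823/800*(-5544) = 28290339/100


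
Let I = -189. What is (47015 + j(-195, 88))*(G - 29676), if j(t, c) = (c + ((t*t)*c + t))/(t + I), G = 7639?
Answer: -324112857679/384 ≈ -8.4404e+8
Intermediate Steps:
j(t, c) = (c + t + c*t²)/(-189 + t) (j(t, c) = (c + ((t*t)*c + t))/(t - 189) = (c + (t²*c + t))/(-189 + t) = (c + (c*t² + t))/(-189 + t) = (c + (t + c*t²))/(-189 + t) = (c + t + c*t²)/(-189 + t))
(47015 + j(-195, 88))*(G - 29676) = (47015 + (88 - 195 + 88*(-195)²)/(-189 - 195))*(7639 - 29676) = (47015 + (88 - 195 + 88*38025)/(-384))*(-22037) = (47015 - (88 - 195 + 3346200)/384)*(-22037) = (47015 - 1/384*3346093)*(-22037) = (47015 - 3346093/384)*(-22037) = (14707667/384)*(-22037) = -324112857679/384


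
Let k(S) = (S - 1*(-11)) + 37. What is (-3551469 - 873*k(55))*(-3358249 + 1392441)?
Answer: 7158269661504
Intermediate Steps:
k(S) = 48 + S (k(S) = (S + 11) + 37 = (11 + S) + 37 = 48 + S)
(-3551469 - 873*k(55))*(-3358249 + 1392441) = (-3551469 - 873*(48 + 55))*(-3358249 + 1392441) = (-3551469 - 873*103)*(-1965808) = (-3551469 - 89919)*(-1965808) = -3641388*(-1965808) = 7158269661504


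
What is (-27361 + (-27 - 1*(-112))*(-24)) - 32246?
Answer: -61647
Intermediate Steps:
(-27361 + (-27 - 1*(-112))*(-24)) - 32246 = (-27361 + (-27 + 112)*(-24)) - 32246 = (-27361 + 85*(-24)) - 32246 = (-27361 - 2040) - 32246 = -29401 - 32246 = -61647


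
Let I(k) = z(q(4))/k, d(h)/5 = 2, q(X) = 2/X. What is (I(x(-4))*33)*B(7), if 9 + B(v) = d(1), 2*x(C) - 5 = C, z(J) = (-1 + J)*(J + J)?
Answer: -33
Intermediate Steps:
z(J) = 2*J*(-1 + J) (z(J) = (-1 + J)*(2*J) = 2*J*(-1 + J))
x(C) = 5/2 + C/2
d(h) = 10 (d(h) = 5*2 = 10)
B(v) = 1 (B(v) = -9 + 10 = 1)
I(k) = -1/(2*k) (I(k) = (2*(2/4)*(-1 + 2/4))/k = (2*(2*(1/4))*(-1 + 2*(1/4)))/k = (2*(1/2)*(-1 + 1/2))/k = (2*(1/2)*(-1/2))/k = -1/(2*k))
(I(x(-4))*33)*B(7) = (-1/(2*(5/2 + (1/2)*(-4)))*33)*1 = (-1/(2*(5/2 - 2))*33)*1 = (-1/(2*1/2)*33)*1 = (-1/2*2*33)*1 = -1*33*1 = -33*1 = -33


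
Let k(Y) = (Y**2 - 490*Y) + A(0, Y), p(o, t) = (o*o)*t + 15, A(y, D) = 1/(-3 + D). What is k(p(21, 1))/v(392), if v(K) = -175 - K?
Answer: 7023311/256851 ≈ 27.344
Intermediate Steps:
p(o, t) = 15 + t*o**2 (p(o, t) = o**2*t + 15 = t*o**2 + 15 = 15 + t*o**2)
k(Y) = Y**2 + 1/(-3 + Y) - 490*Y (k(Y) = (Y**2 - 490*Y) + 1/(-3 + Y) = Y**2 + 1/(-3 + Y) - 490*Y)
k(p(21, 1))/v(392) = ((1 + (15 + 1*21**2)*(-490 + (15 + 1*21**2))*(-3 + (15 + 1*21**2)))/(-3 + (15 + 1*21**2)))/(-175 - 1*392) = ((1 + (15 + 1*441)*(-490 + (15 + 1*441))*(-3 + (15 + 1*441)))/(-3 + (15 + 1*441)))/(-175 - 392) = ((1 + (15 + 441)*(-490 + (15 + 441))*(-3 + (15 + 441)))/(-3 + (15 + 441)))/(-567) = ((1 + 456*(-490 + 456)*(-3 + 456))/(-3 + 456))*(-1/567) = ((1 + 456*(-34)*453)/453)*(-1/567) = ((1 - 7023312)/453)*(-1/567) = ((1/453)*(-7023311))*(-1/567) = -7023311/453*(-1/567) = 7023311/256851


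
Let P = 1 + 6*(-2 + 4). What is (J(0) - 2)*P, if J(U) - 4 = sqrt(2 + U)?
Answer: 26 + 13*sqrt(2) ≈ 44.385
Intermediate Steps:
J(U) = 4 + sqrt(2 + U)
P = 13 (P = 1 + 6*2 = 1 + 12 = 13)
(J(0) - 2)*P = ((4 + sqrt(2 + 0)) - 2)*13 = ((4 + sqrt(2)) - 2)*13 = (2 + sqrt(2))*13 = 26 + 13*sqrt(2)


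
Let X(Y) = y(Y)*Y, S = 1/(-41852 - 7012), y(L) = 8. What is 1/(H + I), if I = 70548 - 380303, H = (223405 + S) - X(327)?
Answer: -48864/4347234625 ≈ -1.1240e-5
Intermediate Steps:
S = -1/48864 (S = 1/(-48864) = -1/48864 ≈ -2.0465e-5)
X(Y) = 8*Y
H = 10788633695/48864 (H = (223405 - 1/48864) - 8*327 = 10916461919/48864 - 1*2616 = 10916461919/48864 - 2616 = 10788633695/48864 ≈ 2.2079e+5)
I = -309755
1/(H + I) = 1/(10788633695/48864 - 309755) = 1/(-4347234625/48864) = -48864/4347234625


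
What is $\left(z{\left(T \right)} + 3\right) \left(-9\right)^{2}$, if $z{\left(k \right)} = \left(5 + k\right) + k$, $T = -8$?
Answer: $-648$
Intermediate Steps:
$z{\left(k \right)} = 5 + 2 k$
$\left(z{\left(T \right)} + 3\right) \left(-9\right)^{2} = \left(\left(5 + 2 \left(-8\right)\right) + 3\right) \left(-9\right)^{2} = \left(\left(5 - 16\right) + 3\right) 81 = \left(-11 + 3\right) 81 = \left(-8\right) 81 = -648$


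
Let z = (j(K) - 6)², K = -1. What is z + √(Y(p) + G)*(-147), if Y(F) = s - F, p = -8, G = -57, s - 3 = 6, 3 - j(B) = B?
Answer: 4 - 294*I*√10 ≈ 4.0 - 929.71*I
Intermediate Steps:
j(B) = 3 - B
s = 9 (s = 3 + 6 = 9)
Y(F) = 9 - F
z = 4 (z = ((3 - 1*(-1)) - 6)² = ((3 + 1) - 6)² = (4 - 6)² = (-2)² = 4)
z + √(Y(p) + G)*(-147) = 4 + √((9 - 1*(-8)) - 57)*(-147) = 4 + √((9 + 8) - 57)*(-147) = 4 + √(17 - 57)*(-147) = 4 + √(-40)*(-147) = 4 + (2*I*√10)*(-147) = 4 - 294*I*√10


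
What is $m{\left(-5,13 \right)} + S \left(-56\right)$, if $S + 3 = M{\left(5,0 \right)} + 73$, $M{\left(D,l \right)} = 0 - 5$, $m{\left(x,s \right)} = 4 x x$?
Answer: $-3540$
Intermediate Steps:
$m{\left(x,s \right)} = 4 x^{2}$
$M{\left(D,l \right)} = -5$ ($M{\left(D,l \right)} = 0 - 5 = -5$)
$S = 65$ ($S = -3 + \left(-5 + 73\right) = -3 + 68 = 65$)
$m{\left(-5,13 \right)} + S \left(-56\right) = 4 \left(-5\right)^{2} + 65 \left(-56\right) = 4 \cdot 25 - 3640 = 100 - 3640 = -3540$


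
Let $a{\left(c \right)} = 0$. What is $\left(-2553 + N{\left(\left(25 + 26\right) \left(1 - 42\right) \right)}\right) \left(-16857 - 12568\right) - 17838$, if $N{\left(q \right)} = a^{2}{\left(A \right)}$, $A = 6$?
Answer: $75104187$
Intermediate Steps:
$N{\left(q \right)} = 0$ ($N{\left(q \right)} = 0^{2} = 0$)
$\left(-2553 + N{\left(\left(25 + 26\right) \left(1 - 42\right) \right)}\right) \left(-16857 - 12568\right) - 17838 = \left(-2553 + 0\right) \left(-16857 - 12568\right) - 17838 = \left(-2553\right) \left(-29425\right) - 17838 = 75122025 - 17838 = 75104187$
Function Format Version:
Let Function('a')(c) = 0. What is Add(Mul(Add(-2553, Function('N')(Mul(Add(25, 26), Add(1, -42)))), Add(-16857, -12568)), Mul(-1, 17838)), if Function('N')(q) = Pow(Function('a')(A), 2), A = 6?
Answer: 75104187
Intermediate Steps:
Function('N')(q) = 0 (Function('N')(q) = Pow(0, 2) = 0)
Add(Mul(Add(-2553, Function('N')(Mul(Add(25, 26), Add(1, -42)))), Add(-16857, -12568)), Mul(-1, 17838)) = Add(Mul(Add(-2553, 0), Add(-16857, -12568)), Mul(-1, 17838)) = Add(Mul(-2553, -29425), -17838) = Add(75122025, -17838) = 75104187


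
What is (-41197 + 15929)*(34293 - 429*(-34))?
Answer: -1235074572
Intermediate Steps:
(-41197 + 15929)*(34293 - 429*(-34)) = -25268*(34293 + 14586) = -25268*48879 = -1235074572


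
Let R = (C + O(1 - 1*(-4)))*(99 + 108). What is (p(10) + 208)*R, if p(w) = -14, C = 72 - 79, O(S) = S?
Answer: -80316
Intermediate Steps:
C = -7
R = -414 (R = (-7 + (1 - 1*(-4)))*(99 + 108) = (-7 + (1 + 4))*207 = (-7 + 5)*207 = -2*207 = -414)
(p(10) + 208)*R = (-14 + 208)*(-414) = 194*(-414) = -80316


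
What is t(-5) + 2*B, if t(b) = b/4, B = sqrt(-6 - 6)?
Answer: -5/4 + 4*I*sqrt(3) ≈ -1.25 + 6.9282*I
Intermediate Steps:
B = 2*I*sqrt(3) (B = sqrt(-12) = 2*I*sqrt(3) ≈ 3.4641*I)
t(b) = b/4 (t(b) = b*(1/4) = b/4)
t(-5) + 2*B = (1/4)*(-5) + 2*(2*I*sqrt(3)) = -5/4 + 4*I*sqrt(3)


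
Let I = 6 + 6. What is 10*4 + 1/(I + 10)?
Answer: 881/22 ≈ 40.045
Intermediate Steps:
I = 12
10*4 + 1/(I + 10) = 10*4 + 1/(12 + 10) = 40 + 1/22 = 881/22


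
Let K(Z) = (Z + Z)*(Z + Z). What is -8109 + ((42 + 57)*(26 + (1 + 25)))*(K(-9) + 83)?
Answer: 2087127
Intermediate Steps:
K(Z) = 4*Z² (K(Z) = (2*Z)*(2*Z) = 4*Z²)
-8109 + ((42 + 57)*(26 + (1 + 25)))*(K(-9) + 83) = -8109 + ((42 + 57)*(26 + (1 + 25)))*(4*(-9)² + 83) = -8109 + (99*(26 + 26))*(4*81 + 83) = -8109 + (99*52)*(324 + 83) = -8109 + 5148*407 = -8109 + 2095236 = 2087127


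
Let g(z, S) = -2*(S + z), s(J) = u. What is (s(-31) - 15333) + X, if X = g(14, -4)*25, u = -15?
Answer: -15848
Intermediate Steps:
s(J) = -15
g(z, S) = -2*S - 2*z
X = -500 (X = (-2*(-4) - 2*14)*25 = (8 - 28)*25 = -20*25 = -500)
(s(-31) - 15333) + X = (-15 - 15333) - 500 = -15348 - 500 = -15848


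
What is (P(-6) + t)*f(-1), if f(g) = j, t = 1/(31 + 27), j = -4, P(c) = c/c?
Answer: -118/29 ≈ -4.0690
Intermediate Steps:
P(c) = 1
t = 1/58 ≈ 0.017241
f(g) = -4
(P(-6) + t)*f(-1) = (1 + 1/58)*(-4) = (59/58)*(-4) = -118/29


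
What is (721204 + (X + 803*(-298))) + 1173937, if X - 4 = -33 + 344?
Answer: 1656162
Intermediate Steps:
X = 315 (X = 4 + (-33 + 344) = 4 + 311 = 315)
(721204 + (X + 803*(-298))) + 1173937 = (721204 + (315 + 803*(-298))) + 1173937 = (721204 + (315 - 239294)) + 1173937 = (721204 - 238979) + 1173937 = 482225 + 1173937 = 1656162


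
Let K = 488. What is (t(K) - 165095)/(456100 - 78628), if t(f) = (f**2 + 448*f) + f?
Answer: 97387/125824 ≈ 0.77399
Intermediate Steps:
t(f) = f**2 + 449*f
(t(K) - 165095)/(456100 - 78628) = (488*(449 + 488) - 165095)/(456100 - 78628) = (488*937 - 165095)/377472 = (457256 - 165095)*(1/377472) = 292161*(1/377472) = 97387/125824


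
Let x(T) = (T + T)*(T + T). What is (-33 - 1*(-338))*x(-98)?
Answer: 11716880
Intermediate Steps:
x(T) = 4*T² (x(T) = (2*T)*(2*T) = 4*T²)
(-33 - 1*(-338))*x(-98) = (-33 - 1*(-338))*(4*(-98)²) = (-33 + 338)*(4*9604) = 305*38416 = 11716880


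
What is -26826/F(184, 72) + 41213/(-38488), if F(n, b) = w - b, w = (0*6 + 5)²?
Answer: 1030542077/1808936 ≈ 569.70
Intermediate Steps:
w = 25 (w = (0 + 5)² = 5² = 25)
F(n, b) = 25 - b
-26826/F(184, 72) + 41213/(-38488) = -26826/(25 - 1*72) + 41213/(-38488) = -26826/(25 - 72) + 41213*(-1/38488) = -26826/(-47) - 41213/38488 = -26826*(-1/47) - 41213/38488 = 26826/47 - 41213/38488 = 1030542077/1808936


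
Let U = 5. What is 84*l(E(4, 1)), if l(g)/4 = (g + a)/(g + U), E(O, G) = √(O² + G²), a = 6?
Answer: 546 - 42*√17 ≈ 372.83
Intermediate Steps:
E(O, G) = √(G² + O²)
l(g) = 4*(6 + g)/(5 + g) (l(g) = 4*((g + 6)/(g + 5)) = 4*((6 + g)/(5 + g)) = 4*(6 + g)/(5 + g))
84*l(E(4, 1)) = 84*(4*(6 + √(1² + 4²))/(5 + √(1² + 4²))) = 84*(4*(6 + √(1 + 16))/(5 + √(1 + 16))) = 84*(4*(6 + √17)/(5 + √17)) = 336*(6 + √17)/(5 + √17)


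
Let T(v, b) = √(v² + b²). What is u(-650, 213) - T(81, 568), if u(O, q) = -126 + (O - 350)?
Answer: -1126 - √329185 ≈ -1699.7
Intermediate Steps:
T(v, b) = √(b² + v²)
u(O, q) = -476 + O (u(O, q) = -126 + (-350 + O) = -476 + O)
u(-650, 213) - T(81, 568) = (-476 - 650) - √(568² + 81²) = -1126 - √(322624 + 6561) = -1126 - √329185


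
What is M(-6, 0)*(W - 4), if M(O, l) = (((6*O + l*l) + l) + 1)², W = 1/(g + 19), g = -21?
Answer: -11025/2 ≈ -5512.5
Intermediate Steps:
W = -½ (W = 1/(-21 + 19) = 1/(-2) = -½ ≈ -0.50000)
M(O, l) = (1 + l + l² + 6*O)² (M(O, l) = (((6*O + l²) + l) + 1)² = (((l² + 6*O) + l) + 1)² = ((l + l² + 6*O) + 1)² = (1 + l + l² + 6*O)²)
M(-6, 0)*(W - 4) = (1 + 0 + 0² + 6*(-6))²*(-½ - 4) = (1 + 0 + 0 - 36)²*(-9/2) = (-35)²*(-9/2) = 1225*(-9/2) = -11025/2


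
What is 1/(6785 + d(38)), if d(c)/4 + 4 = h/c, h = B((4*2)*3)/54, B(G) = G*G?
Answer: 57/385897 ≈ 0.00014771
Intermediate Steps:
B(G) = G²
h = 32/3 (h = ((4*2)*3)²/54 = (8*3)²*(1/54) = 24²*(1/54) = 576*(1/54) = 32/3 ≈ 10.667)
d(c) = -16 + 128/(3*c) (d(c) = -16 + 4*(32/(3*c)) = -16 + 128/(3*c))
1/(6785 + d(38)) = 1/(6785 + (-16 + (128/3)/38)) = 1/(6785 + (-16 + (128/3)*(1/38))) = 1/(6785 + (-16 + 64/57)) = 1/(6785 - 848/57) = 1/(385897/57) = 57/385897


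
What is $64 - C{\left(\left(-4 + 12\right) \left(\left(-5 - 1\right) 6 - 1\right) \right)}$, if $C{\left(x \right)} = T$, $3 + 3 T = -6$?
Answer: $67$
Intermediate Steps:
$T = -3$ ($T = -1 + \frac{1}{3} \left(-6\right) = -1 - 2 = -3$)
$C{\left(x \right)} = -3$
$64 - C{\left(\left(-4 + 12\right) \left(\left(-5 - 1\right) 6 - 1\right) \right)} = 64 - -3 = 64 + 3 = 67$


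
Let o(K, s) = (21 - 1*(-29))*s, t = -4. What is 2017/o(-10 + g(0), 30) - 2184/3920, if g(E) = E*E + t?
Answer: 8269/10500 ≈ 0.78752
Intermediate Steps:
g(E) = -4 + E**2 (g(E) = E*E - 4 = E**2 - 4 = -4 + E**2)
o(K, s) = 50*s (o(K, s) = (21 + 29)*s = 50*s)
2017/o(-10 + g(0), 30) - 2184/3920 = 2017/((50*30)) - 2184/3920 = 2017/1500 - 2184*1/3920 = 2017*(1/1500) - 39/70 = 2017/1500 - 39/70 = 8269/10500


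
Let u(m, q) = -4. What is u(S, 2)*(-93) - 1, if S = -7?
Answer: 371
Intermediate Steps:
u(S, 2)*(-93) - 1 = -4*(-93) - 1 = 372 - 1 = 371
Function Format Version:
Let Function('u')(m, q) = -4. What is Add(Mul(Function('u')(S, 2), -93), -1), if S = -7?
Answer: 371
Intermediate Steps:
Add(Mul(Function('u')(S, 2), -93), -1) = Add(Mul(-4, -93), -1) = Add(372, -1) = 371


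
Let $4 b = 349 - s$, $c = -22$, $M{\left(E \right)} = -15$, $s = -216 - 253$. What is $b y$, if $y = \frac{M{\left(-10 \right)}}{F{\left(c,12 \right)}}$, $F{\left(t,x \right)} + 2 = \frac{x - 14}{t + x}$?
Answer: $\frac{10225}{6} \approx 1704.2$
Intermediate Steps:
$s = -469$
$F{\left(t,x \right)} = -2 + \frac{-14 + x}{t + x}$ ($F{\left(t,x \right)} = -2 + \frac{x - 14}{t + x} = -2 + \frac{-14 + x}{t + x}$)
$b = \frac{409}{2}$ ($b = \frac{349 - -469}{4} = \frac{349 + 469}{4} = \frac{1}{4} \cdot 818 = \frac{409}{2} \approx 204.5$)
$y = \frac{25}{3}$ ($y = - \frac{15}{\frac{1}{-22 + 12} \left(-14 - 12 - -44\right)} = - \frac{15}{\frac{1}{-10} \left(-14 - 12 + 44\right)} = - \frac{15}{\left(- \frac{1}{10}\right) 18} = - \frac{15}{- \frac{9}{5}} = \left(-15\right) \left(- \frac{5}{9}\right) = \frac{25}{3} \approx 8.3333$)
$b y = \frac{409}{2} \cdot \frac{25}{3} = \frac{10225}{6}$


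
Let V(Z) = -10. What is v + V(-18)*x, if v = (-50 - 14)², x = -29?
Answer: 4386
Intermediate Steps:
v = 4096 (v = (-64)² = 4096)
v + V(-18)*x = 4096 - 10*(-29) = 4096 + 290 = 4386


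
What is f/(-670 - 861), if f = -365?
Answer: 365/1531 ≈ 0.23841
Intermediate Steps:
f/(-670 - 861) = -365/(-670 - 861) = -365/(-1531) = -365*(-1/1531) = 365/1531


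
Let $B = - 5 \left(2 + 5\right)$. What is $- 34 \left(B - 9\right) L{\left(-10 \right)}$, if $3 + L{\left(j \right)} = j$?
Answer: $-19448$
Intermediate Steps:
$L{\left(j \right)} = -3 + j$
$B = -35$ ($B = \left(-5\right) 7 = -35$)
$- 34 \left(B - 9\right) L{\left(-10 \right)} = - 34 \left(-35 - 9\right) \left(-3 - 10\right) = - 34 \left(-35 - 9\right) \left(-13\right) = \left(-34\right) \left(-44\right) \left(-13\right) = 1496 \left(-13\right) = -19448$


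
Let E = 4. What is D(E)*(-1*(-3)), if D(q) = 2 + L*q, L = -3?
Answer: -30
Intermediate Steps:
D(q) = 2 - 3*q
D(E)*(-1*(-3)) = (2 - 3*4)*(-1*(-3)) = (2 - 12)*3 = -10*3 = -30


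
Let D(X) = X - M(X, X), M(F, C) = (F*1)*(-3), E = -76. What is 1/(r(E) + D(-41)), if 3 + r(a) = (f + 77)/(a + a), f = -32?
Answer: -152/25429 ≈ -0.0059774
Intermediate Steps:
M(F, C) = -3*F (M(F, C) = F*(-3) = -3*F)
r(a) = -3 + 45/(2*a) (r(a) = -3 + (-32 + 77)/(a + a) = -3 + 45/((2*a)) = -3 + 45*(1/(2*a)) = -3 + 45/(2*a))
D(X) = 4*X (D(X) = X - (-3)*X = X + 3*X = 4*X)
1/(r(E) + D(-41)) = 1/((-3 + (45/2)/(-76)) + 4*(-41)) = 1/((-3 + (45/2)*(-1/76)) - 164) = 1/((-3 - 45/152) - 164) = 1/(-501/152 - 164) = 1/(-25429/152) = -152/25429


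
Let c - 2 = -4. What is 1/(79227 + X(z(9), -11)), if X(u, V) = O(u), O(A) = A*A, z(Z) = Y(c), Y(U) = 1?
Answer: 1/79228 ≈ 1.2622e-5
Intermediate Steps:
c = -2 (c = 2 - 4 = -2)
z(Z) = 1
O(A) = A²
X(u, V) = u²
1/(79227 + X(z(9), -11)) = 1/(79227 + 1²) = 1/(79227 + 1) = 1/79228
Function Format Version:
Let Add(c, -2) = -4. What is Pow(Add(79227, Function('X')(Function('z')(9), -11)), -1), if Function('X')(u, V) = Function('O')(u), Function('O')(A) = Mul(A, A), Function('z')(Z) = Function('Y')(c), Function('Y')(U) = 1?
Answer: Rational(1, 79228) ≈ 1.2622e-5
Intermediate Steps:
c = -2 (c = Add(2, -4) = -2)
Function('z')(Z) = 1
Function('O')(A) = Pow(A, 2)
Function('X')(u, V) = Pow(u, 2)
Pow(Add(79227, Function('X')(Function('z')(9), -11)), -1) = Pow(Add(79227, Pow(1, 2)), -1) = Pow(Add(79227, 1), -1) = Pow(79228, -1) = Rational(1, 79228)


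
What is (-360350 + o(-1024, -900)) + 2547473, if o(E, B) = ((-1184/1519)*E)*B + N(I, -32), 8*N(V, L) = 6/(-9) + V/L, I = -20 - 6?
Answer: 856729138441/583296 ≈ 1.4688e+6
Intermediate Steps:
I = -26
N(V, L) = -1/12 + V/(8*L) (N(V, L) = (6/(-9) + V/L)/8 = (6*(-⅑) + V/L)/8 = (-⅔ + V/L)/8 = -1/12 + V/(8*L))
o(E, B) = 7/384 - 1184*B*E/1519 (o(E, B) = ((-1184/1519)*E)*B + (-1/12*(-32) + (⅛)*(-26))/(-32) = ((-1184*1/1519)*E)*B - (8/3 - 13/4)/32 = (-1184*E/1519)*B - 1/32*(-7/12) = -1184*B*E/1519 + 7/384 = 7/384 - 1184*B*E/1519)
(-360350 + o(-1024, -900)) + 2547473 = (-360350 + (7/384 - 1184/1519*(-900)*(-1024))) + 2547473 = (-360350 + (7/384 - 1091174400/1519)) + 2547473 = (-360350 - 419010958967/583296) + 2547473 = -629201672567/583296 + 2547473 = 856729138441/583296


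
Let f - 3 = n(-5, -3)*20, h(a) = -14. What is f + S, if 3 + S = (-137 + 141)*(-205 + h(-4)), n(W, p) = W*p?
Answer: -576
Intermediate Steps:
f = 303 (f = 3 - 5*(-3)*20 = 3 + 15*20 = 3 + 300 = 303)
S = -879 (S = -3 + (-137 + 141)*(-205 - 14) = -3 + 4*(-219) = -3 - 876 = -879)
f + S = 303 - 879 = -576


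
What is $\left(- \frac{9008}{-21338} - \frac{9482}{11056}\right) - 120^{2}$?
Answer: $- \frac{849312224417}{58978232} \approx -14400.0$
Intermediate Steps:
$\left(- \frac{9008}{-21338} - \frac{9482}{11056}\right) - 120^{2} = \left(\left(-9008\right) \left(- \frac{1}{21338}\right) - \frac{4741}{5528}\right) - 14400 = \left(\frac{4504}{10669} - \frac{4741}{5528}\right) - 14400 = - \frac{25683617}{58978232} - 14400 = - \frac{849312224417}{58978232}$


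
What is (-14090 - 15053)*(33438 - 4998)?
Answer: -828826920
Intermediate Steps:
(-14090 - 15053)*(33438 - 4998) = -29143*28440 = -828826920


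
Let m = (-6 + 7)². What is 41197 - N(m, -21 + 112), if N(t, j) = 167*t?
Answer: 41030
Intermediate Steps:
m = 1 (m = 1² = 1)
41197 - N(m, -21 + 112) = 41197 - 167 = 41030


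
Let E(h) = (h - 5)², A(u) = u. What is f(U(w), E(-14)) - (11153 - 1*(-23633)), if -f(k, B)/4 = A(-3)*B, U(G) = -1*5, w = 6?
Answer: -30454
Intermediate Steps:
U(G) = -5
E(h) = (-5 + h)²
f(k, B) = 12*B (f(k, B) = -(-12)*B = 12*B)
f(U(w), E(-14)) - (11153 - 1*(-23633)) = 12*(-5 - 14)² - (11153 - 1*(-23633)) = 12*(-19)² - (11153 + 23633) = 12*361 - 1*34786 = 4332 - 34786 = -30454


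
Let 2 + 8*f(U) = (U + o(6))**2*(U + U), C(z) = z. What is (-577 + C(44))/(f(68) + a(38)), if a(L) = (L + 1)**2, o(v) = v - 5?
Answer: -2132/329831 ≈ -0.0064639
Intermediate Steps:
o(v) = -5 + v
f(U) = -1/4 + U*(1 + U)**2/4 (f(U) = -1/4 + ((U + (-5 + 6))**2*(U + U))/8 = -1/4 + ((U + 1)**2*(2*U))/8 = -1/4 + ((1 + U)**2*(2*U))/8 = -1/4 + (2*U*(1 + U)**2)/8 = -1/4 + U*(1 + U)**2/4)
a(L) = (1 + L)**2
(-577 + C(44))/(f(68) + a(38)) = (-577 + 44)/((-1/4 + (1/4)*68*(1 + 68)**2) + (1 + 38)**2) = -533/((-1/4 + (1/4)*68*69**2) + 39**2) = -533/((-1/4 + (1/4)*68*4761) + 1521) = -533/((-1/4 + 80937) + 1521) = -533/(323747/4 + 1521) = -533/329831/4 = -533*4/329831 = -2132/329831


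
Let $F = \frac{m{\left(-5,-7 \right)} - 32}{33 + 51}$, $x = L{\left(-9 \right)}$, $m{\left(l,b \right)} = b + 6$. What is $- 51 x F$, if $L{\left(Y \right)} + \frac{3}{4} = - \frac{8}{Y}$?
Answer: $\frac{935}{336} \approx 2.7827$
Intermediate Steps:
$L{\left(Y \right)} = - \frac{3}{4} - \frac{8}{Y}$
$m{\left(l,b \right)} = 6 + b$
$x = \frac{5}{36}$ ($x = - \frac{3}{4} - \frac{8}{-9} = - \frac{3}{4} - - \frac{8}{9} = - \frac{3}{4} + \frac{8}{9} = \frac{5}{36} \approx 0.13889$)
$F = - \frac{11}{28}$ ($F = \frac{\left(6 - 7\right) - 32}{33 + 51} = \frac{-1 - 32}{84} = \left(-33\right) \frac{1}{84} = - \frac{11}{28} \approx -0.39286$)
$- 51 x F = - \frac{51 \cdot \frac{5}{36} \left(-11\right)}{28} = - \frac{85 \left(-11\right)}{12 \cdot 28} = \left(-1\right) \left(- \frac{935}{336}\right) = \frac{935}{336}$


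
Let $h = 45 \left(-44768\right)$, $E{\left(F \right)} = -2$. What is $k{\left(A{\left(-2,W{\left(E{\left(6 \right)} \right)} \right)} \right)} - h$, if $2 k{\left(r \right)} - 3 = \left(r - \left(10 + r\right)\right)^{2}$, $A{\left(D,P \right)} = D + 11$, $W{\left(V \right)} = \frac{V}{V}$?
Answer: $\frac{4029223}{2} \approx 2.0146 \cdot 10^{6}$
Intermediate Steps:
$W{\left(V \right)} = 1$
$h = -2014560$
$A{\left(D,P \right)} = 11 + D$
$k{\left(r \right)} = \frac{103}{2}$ ($k{\left(r \right)} = \frac{3}{2} + \frac{\left(r - \left(10 + r\right)\right)^{2}}{2} = \frac{3}{2} + \frac{\left(-10\right)^{2}}{2} = \frac{3}{2} + \frac{1}{2} \cdot 100 = \frac{3}{2} + 50 = \frac{103}{2}$)
$k{\left(A{\left(-2,W{\left(E{\left(6 \right)} \right)} \right)} \right)} - h = \frac{103}{2} - -2014560 = \frac{103}{2} + 2014560 = \frac{4029223}{2}$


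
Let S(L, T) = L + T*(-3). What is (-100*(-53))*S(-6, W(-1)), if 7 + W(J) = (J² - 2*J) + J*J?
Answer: 15900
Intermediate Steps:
W(J) = -7 - 2*J + 2*J² (W(J) = -7 + ((J² - 2*J) + J*J) = -7 + ((J² - 2*J) + J²) = -7 + (-2*J + 2*J²) = -7 - 2*J + 2*J²)
S(L, T) = L - 3*T
(-100*(-53))*S(-6, W(-1)) = (-100*(-53))*(-6 - 3*(-7 - 2*(-1) + 2*(-1)²)) = 5300*(-6 - 3*(-7 + 2 + 2*1)) = 5300*(-6 - 3*(-7 + 2 + 2)) = 5300*(-6 - 3*(-3)) = 5300*(-6 + 9) = 5300*3 = 15900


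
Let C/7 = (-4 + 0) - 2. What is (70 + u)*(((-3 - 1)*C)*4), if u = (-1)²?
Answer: 47712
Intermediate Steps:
C = -42 (C = 7*((-4 + 0) - 2) = 7*(-4 - 2) = 7*(-6) = -42)
u = 1
(70 + u)*(((-3 - 1)*C)*4) = (70 + 1)*(((-3 - 1)*(-42))*4) = 71*(-4*(-42)*4) = 71*(168*4) = 71*672 = 47712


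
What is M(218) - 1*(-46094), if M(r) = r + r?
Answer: 46530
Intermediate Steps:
M(r) = 2*r
M(218) - 1*(-46094) = 2*218 - 1*(-46094) = 436 + 46094 = 46530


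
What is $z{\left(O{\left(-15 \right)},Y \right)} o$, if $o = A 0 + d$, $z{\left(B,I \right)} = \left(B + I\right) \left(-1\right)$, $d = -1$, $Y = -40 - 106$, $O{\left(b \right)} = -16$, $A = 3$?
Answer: $-162$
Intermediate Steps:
$Y = -146$
$z{\left(B,I \right)} = - B - I$
$o = -1$ ($o = 3 \cdot 0 - 1 = 0 - 1 = -1$)
$z{\left(O{\left(-15 \right)},Y \right)} o = \left(\left(-1\right) \left(-16\right) - -146\right) \left(-1\right) = \left(16 + 146\right) \left(-1\right) = 162 \left(-1\right) = -162$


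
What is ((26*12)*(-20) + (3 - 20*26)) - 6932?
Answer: -13689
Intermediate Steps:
((26*12)*(-20) + (3 - 20*26)) - 6932 = (312*(-20) + (3 - 520)) - 6932 = (-6240 - 517) - 6932 = -6757 - 6932 = -13689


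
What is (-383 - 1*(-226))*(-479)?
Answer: 75203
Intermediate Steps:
(-383 - 1*(-226))*(-479) = (-383 + 226)*(-479) = -157*(-479) = 75203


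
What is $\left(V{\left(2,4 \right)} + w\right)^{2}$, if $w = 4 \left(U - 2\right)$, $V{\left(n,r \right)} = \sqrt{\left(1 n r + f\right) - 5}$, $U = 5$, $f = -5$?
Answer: $\left(12 + i \sqrt{2}\right)^{2} \approx 142.0 + 33.941 i$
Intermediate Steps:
$V{\left(n,r \right)} = \sqrt{-10 + n r}$ ($V{\left(n,r \right)} = \sqrt{\left(1 n r - 5\right) - 5} = \sqrt{\left(n r - 5\right) - 5} = \sqrt{\left(-5 + n r\right) - 5} = \sqrt{-10 + n r}$)
$w = 12$ ($w = 4 \left(5 - 2\right) = 4 \cdot 3 = 12$)
$\left(V{\left(2,4 \right)} + w\right)^{2} = \left(\sqrt{-10 + 2 \cdot 4} + 12\right)^{2} = \left(\sqrt{-10 + 8} + 12\right)^{2} = \left(\sqrt{-2} + 12\right)^{2} = \left(i \sqrt{2} + 12\right)^{2} = \left(12 + i \sqrt{2}\right)^{2}$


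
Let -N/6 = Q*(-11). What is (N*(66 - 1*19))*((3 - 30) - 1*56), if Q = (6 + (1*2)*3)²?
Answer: -37075104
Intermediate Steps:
Q = 144 (Q = (6 + 2*3)² = (6 + 6)² = 12² = 144)
N = 9504 (N = -864*(-11) = -6*(-1584) = 9504)
(N*(66 - 1*19))*((3 - 30) - 1*56) = (9504*(66 - 1*19))*((3 - 30) - 1*56) = (9504*(66 - 19))*(-27 - 56) = (9504*47)*(-83) = 446688*(-83) = -37075104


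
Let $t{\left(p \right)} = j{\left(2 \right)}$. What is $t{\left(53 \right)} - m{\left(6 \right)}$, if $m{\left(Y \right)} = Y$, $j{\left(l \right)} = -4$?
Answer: $-10$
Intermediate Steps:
$t{\left(p \right)} = -4$
$t{\left(53 \right)} - m{\left(6 \right)} = -4 - 6 = -10$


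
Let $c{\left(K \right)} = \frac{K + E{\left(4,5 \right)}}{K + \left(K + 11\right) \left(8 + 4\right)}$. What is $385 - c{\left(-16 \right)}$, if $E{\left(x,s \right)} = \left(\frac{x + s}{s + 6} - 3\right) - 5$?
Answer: $\frac{321605}{836} \approx 384.69$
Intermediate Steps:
$E{\left(x,s \right)} = -8 + \frac{s + x}{6 + s}$ ($E{\left(x,s \right)} = \left(\frac{s + x}{6 + s} - 3\right) - 5 = \left(-3 + \frac{s + x}{6 + s}\right) - 5 = -8 + \frac{s + x}{6 + s}$)
$c{\left(K \right)} = \frac{- \frac{79}{11} + K}{132 + 13 K}$ ($c{\left(K \right)} = \frac{K + \frac{-48 + 4 - 35}{6 + 5}}{K + \left(K + 11\right) \left(8 + 4\right)} = \frac{K + \frac{-48 + 4 - 35}{11}}{K + \left(11 + K\right) 12} = \frac{K + \frac{1}{11} \left(-79\right)}{K + \left(132 + 12 K\right)} = \frac{K - \frac{79}{11}}{132 + 13 K} = \frac{- \frac{79}{11} + K}{132 + 13 K}$)
$385 - c{\left(-16 \right)} = 385 - \frac{-79 + 11 \left(-16\right)}{11 \left(132 + 13 \left(-16\right)\right)} = 385 - \frac{-79 - 176}{11 \left(132 - 208\right)} = 385 - \frac{1}{11} \frac{1}{-76} \left(-255\right) = 385 - \frac{1}{11} \left(- \frac{1}{76}\right) \left(-255\right) = 385 - \frac{255}{836} = \frac{321605}{836}$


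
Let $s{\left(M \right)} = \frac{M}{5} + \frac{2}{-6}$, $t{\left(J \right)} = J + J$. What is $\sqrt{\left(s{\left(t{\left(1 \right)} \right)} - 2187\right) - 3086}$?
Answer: $\frac{i \sqrt{1186410}}{15} \approx 72.615 i$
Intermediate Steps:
$t{\left(J \right)} = 2 J$
$s{\left(M \right)} = - \frac{1}{3} + \frac{M}{5}$ ($s{\left(M \right)} = M \frac{1}{5} + 2 \left(- \frac{1}{6}\right) = \frac{M}{5} - \frac{1}{3} = - \frac{1}{3} + \frac{M}{5}$)
$\sqrt{\left(s{\left(t{\left(1 \right)} \right)} - 2187\right) - 3086} = \sqrt{\left(\left(- \frac{1}{3} + \frac{2 \cdot 1}{5}\right) - 2187\right) - 3086} = \sqrt{\left(\left(- \frac{1}{3} + \frac{1}{5} \cdot 2\right) - 2187\right) - 3086} = \sqrt{\left(\left(- \frac{1}{3} + \frac{2}{5}\right) - 2187\right) - 3086} = \sqrt{\left(\frac{1}{15} - 2187\right) - 3086} = \sqrt{- \frac{32804}{15} - 3086} = \sqrt{- \frac{79094}{15}} = \frac{i \sqrt{1186410}}{15}$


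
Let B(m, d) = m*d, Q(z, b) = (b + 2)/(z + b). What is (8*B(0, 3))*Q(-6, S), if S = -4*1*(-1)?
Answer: 0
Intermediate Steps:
S = 4 (S = -4*(-1) = 4)
Q(z, b) = (2 + b)/(b + z)
B(m, d) = d*m
(8*B(0, 3))*Q(-6, S) = (8*(3*0))*((2 + 4)/(4 - 6)) = (8*0)*(6/(-2)) = 0*(-½*6) = 0*(-3) = 0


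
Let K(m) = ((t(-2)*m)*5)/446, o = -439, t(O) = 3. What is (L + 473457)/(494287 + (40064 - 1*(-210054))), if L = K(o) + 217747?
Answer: 308270399/332004630 ≈ 0.92851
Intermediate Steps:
K(m) = 15*m/446 (K(m) = ((3*m)*5)/446 = (15*m)*(1/446) = 15*m/446)
L = 97108577/446 (L = (15/446)*(-439) + 217747 = -6585/446 + 217747 = 97108577/446 ≈ 2.1773e+5)
(L + 473457)/(494287 + (40064 - 1*(-210054))) = (97108577/446 + 473457)/(494287 + (40064 - 1*(-210054))) = 308270399/(446*(494287 + (40064 + 210054))) = 308270399/(446*(494287 + 250118)) = (308270399/446)/744405 = (308270399/446)*(1/744405) = 308270399/332004630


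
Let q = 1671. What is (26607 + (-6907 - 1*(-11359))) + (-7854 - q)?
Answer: 21534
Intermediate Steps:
(26607 + (-6907 - 1*(-11359))) + (-7854 - q) = (26607 + (-6907 - 1*(-11359))) + (-7854 - 1*1671) = (26607 + (-6907 + 11359)) + (-7854 - 1671) = (26607 + 4452) - 9525 = 31059 - 9525 = 21534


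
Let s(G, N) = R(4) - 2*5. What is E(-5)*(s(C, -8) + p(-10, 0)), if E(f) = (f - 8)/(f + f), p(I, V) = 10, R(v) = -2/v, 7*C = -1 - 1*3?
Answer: -13/20 ≈ -0.65000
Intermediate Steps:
C = -4/7 (C = (-1 - 1*3)/7 = (-1 - 3)/7 = (⅐)*(-4) = -4/7 ≈ -0.57143)
s(G, N) = -21/2 (s(G, N) = -2/4 - 2*5 = -2*¼ - 10 = -½ - 10 = -21/2)
E(f) = (-8 + f)/(2*f) (E(f) = (-8 + f)/((2*f)) = (-8 + f)*(1/(2*f)) = (-8 + f)/(2*f))
E(-5)*(s(C, -8) + p(-10, 0)) = ((½)*(-8 - 5)/(-5))*(-21/2 + 10) = ((½)*(-⅕)*(-13))*(-½) = (13/10)*(-½) = -13/20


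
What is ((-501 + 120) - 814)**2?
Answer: 1428025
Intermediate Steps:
((-501 + 120) - 814)**2 = (-381 - 814)**2 = (-1195)**2 = 1428025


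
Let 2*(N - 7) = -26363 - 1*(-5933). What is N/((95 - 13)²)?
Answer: -2552/1681 ≈ -1.5181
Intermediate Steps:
N = -10208 (N = 7 + (-26363 - 1*(-5933))/2 = 7 + (-26363 + 5933)/2 = 7 + (½)*(-20430) = 7 - 10215 = -10208)
N/((95 - 13)²) = -10208/(95 - 13)² = -10208/(82²) = -10208/6724 = -10208*1/6724 = -2552/1681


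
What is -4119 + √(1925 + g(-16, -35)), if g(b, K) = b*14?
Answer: -4119 + 9*√21 ≈ -4077.8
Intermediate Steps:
g(b, K) = 14*b
-4119 + √(1925 + g(-16, -35)) = -4119 + √(1925 + 14*(-16)) = -4119 + √(1925 - 224) = -4119 + √1701 = -4119 + 9*√21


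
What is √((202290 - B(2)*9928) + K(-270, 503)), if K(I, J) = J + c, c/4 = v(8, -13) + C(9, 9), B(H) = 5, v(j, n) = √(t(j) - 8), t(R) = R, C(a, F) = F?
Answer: 3*√17021 ≈ 391.39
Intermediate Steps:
v(j, n) = √(-8 + j) (v(j, n) = √(j - 8) = √(-8 + j))
c = 36 (c = 4*(√(-8 + 8) + 9) = 4*(√0 + 9) = 4*(0 + 9) = 4*9 = 36)
K(I, J) = 36 + J (K(I, J) = J + 36 = 36 + J)
√((202290 - B(2)*9928) + K(-270, 503)) = √((202290 - 5*9928) + (36 + 503)) = √((202290 - 1*49640) + 539) = √((202290 - 49640) + 539) = √(152650 + 539) = √153189 = 3*√17021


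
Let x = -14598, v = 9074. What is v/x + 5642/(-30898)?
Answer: -12954656/16108893 ≈ -0.80419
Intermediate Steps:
v/x + 5642/(-30898) = 9074/(-14598) + 5642/(-30898) = 9074*(-1/14598) + 5642*(-1/30898) = -4537/7299 - 403/2207 = -12954656/16108893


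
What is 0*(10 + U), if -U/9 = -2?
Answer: 0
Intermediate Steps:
U = 18 (U = -9*(-2) = 18)
0*(10 + U) = 0*(10 + 18) = 0*28 = 0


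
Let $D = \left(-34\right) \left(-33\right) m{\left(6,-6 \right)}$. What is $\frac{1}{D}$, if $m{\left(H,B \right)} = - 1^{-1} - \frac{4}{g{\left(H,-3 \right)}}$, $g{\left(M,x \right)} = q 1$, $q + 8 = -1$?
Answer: $- \frac{3}{1870} \approx -0.0016043$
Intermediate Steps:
$q = -9$ ($q = -8 - 1 = -9$)
$g{\left(M,x \right)} = -9$ ($g{\left(M,x \right)} = \left(-9\right) 1 = -9$)
$m{\left(H,B \right)} = - \frac{5}{9}$ ($m{\left(H,B \right)} = - 1^{-1} - \frac{4}{-9} = \left(-1\right) 1 - - \frac{4}{9} = -1 + \frac{4}{9} = - \frac{5}{9}$)
$D = - \frac{1870}{3}$ ($D = \left(-34\right) \left(-33\right) \left(- \frac{5}{9}\right) = 1122 \left(- \frac{5}{9}\right) = - \frac{1870}{3} \approx -623.33$)
$\frac{1}{D} = \frac{1}{- \frac{1870}{3}} = - \frac{3}{1870}$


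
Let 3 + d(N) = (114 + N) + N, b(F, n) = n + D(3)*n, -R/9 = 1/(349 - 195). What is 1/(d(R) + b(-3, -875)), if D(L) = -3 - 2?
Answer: 77/278038 ≈ 0.00027694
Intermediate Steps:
D(L) = -5
R = -9/154 (R = -9/(349 - 195) = -9/154 ≈ -0.058442)
b(F, n) = -4*n (b(F, n) = n - 5*n = -4*n)
d(N) = 111 + 2*N (d(N) = -3 + ((114 + N) + N) = -3 + (114 + 2*N) = 111 + 2*N)
1/(d(R) + b(-3, -875)) = 1/((111 + 2*(-9/154)) - 4*(-875)) = 1/((111 - 9/77) + 3500) = 1/(8538/77 + 3500) = 1/(278038/77) = 77/278038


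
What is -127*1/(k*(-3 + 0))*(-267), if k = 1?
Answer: -11303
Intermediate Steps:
-127*1/(k*(-3 + 0))*(-267) = -127/(-3 + 0)*(-267) = -127/(1*(-3))*(-267) = -127/(-3)*(-267) = -127*(-⅓)*(-267) = (127/3)*(-267) = -11303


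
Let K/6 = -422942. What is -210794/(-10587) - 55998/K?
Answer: 89252444419/4477686954 ≈ 19.933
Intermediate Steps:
K = -2537652 (K = 6*(-422942) = -2537652)
-210794/(-10587) - 55998/K = -210794/(-10587) - 55998/(-2537652) = -210794*(-1/10587) - 55998*(-1/2537652) = 210794/10587 + 9333/422942 = 89252444419/4477686954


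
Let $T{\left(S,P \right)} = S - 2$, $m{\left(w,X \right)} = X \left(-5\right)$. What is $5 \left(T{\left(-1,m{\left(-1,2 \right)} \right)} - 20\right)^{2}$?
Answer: $2645$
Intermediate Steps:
$m{\left(w,X \right)} = - 5 X$
$T{\left(S,P \right)} = -2 + S$ ($T{\left(S,P \right)} = S - 2 = -2 + S$)
$5 \left(T{\left(-1,m{\left(-1,2 \right)} \right)} - 20\right)^{2} = 5 \left(\left(-2 - 1\right) - 20\right)^{2} = 5 \left(-3 - 20\right)^{2} = 5 \left(-23\right)^{2} = 5 \cdot 529 = 2645$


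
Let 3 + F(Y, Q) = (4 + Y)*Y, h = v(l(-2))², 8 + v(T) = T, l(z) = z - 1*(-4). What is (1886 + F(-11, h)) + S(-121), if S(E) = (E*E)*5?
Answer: 75165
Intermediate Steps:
l(z) = 4 + z (l(z) = z + 4 = 4 + z)
v(T) = -8 + T
h = 36 (h = (-8 + (4 - 2))² = (-8 + 2)² = (-6)² = 36)
S(E) = 5*E² (S(E) = E²*5 = 5*E²)
F(Y, Q) = -3 + Y*(4 + Y) (F(Y, Q) = -3 + (4 + Y)*Y = -3 + Y*(4 + Y))
(1886 + F(-11, h)) + S(-121) = (1886 + (-3 + (-11)² + 4*(-11))) + 5*(-121)² = (1886 + (-3 + 121 - 44)) + 5*14641 = (1886 + 74) + 73205 = 1960 + 73205 = 75165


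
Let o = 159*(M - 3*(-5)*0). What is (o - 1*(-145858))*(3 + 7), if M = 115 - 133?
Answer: 1429960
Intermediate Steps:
M = -18
o = -2862 (o = 159*(-18 - 3*(-5)*0) = 159*(-18 + 15*0) = 159*(-18 + 0) = 159*(-18) = -2862)
(o - 1*(-145858))*(3 + 7) = (-2862 - 1*(-145858))*(3 + 7) = (-2862 + 145858)*10 = 142996*10 = 1429960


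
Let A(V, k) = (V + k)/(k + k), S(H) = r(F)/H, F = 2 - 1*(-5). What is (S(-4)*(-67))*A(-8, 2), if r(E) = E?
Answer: -1407/8 ≈ -175.88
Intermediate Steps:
F = 7 (F = 2 + 5 = 7)
S(H) = 7/H
A(V, k) = (V + k)/(2*k) (A(V, k) = (V + k)/((2*k)) = (V + k)*(1/(2*k)) = (V + k)/(2*k))
(S(-4)*(-67))*A(-8, 2) = ((7/(-4))*(-67))*((1/2)*(-8 + 2)/2) = ((7*(-1/4))*(-67))*((1/2)*(1/2)*(-6)) = -7/4*(-67)*(-3/2) = (469/4)*(-3/2) = -1407/8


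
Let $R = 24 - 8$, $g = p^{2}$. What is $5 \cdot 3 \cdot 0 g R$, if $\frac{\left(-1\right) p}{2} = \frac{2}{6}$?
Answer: $0$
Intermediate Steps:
$p = - \frac{2}{3}$ ($p = - 2 \cdot \frac{2}{6} = - 2 \cdot 2 \cdot \frac{1}{6} = \left(-2\right) \frac{1}{3} = - \frac{2}{3} \approx -0.66667$)
$g = \frac{4}{9}$ ($g = \left(- \frac{2}{3}\right)^{2} = \frac{4}{9} \approx 0.44444$)
$R = 16$
$5 \cdot 3 \cdot 0 g R = 5 \cdot 3 \cdot 0 \cdot \frac{4}{9} \cdot 16 = 15 \cdot 0 \cdot \frac{4}{9} \cdot 16 = 0 \cdot \frac{4}{9} \cdot 16 = 0 \cdot 16 = 0$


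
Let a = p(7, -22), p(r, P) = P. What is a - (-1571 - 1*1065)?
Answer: 2614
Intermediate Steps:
a = -22
a - (-1571 - 1*1065) = -22 - (-1571 - 1*1065) = -22 - (-1571 - 1065) = -22 - 1*(-2636) = -22 + 2636 = 2614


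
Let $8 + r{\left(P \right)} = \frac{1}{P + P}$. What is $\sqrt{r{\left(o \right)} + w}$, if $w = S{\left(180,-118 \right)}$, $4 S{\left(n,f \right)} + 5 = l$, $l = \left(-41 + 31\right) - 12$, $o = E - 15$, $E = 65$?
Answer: $\frac{i \sqrt{1474}}{10} \approx 3.8393 i$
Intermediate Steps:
$o = 50$ ($o = 65 - 15 = 50$)
$r{\left(P \right)} = -8 + \frac{1}{2 P}$ ($r{\left(P \right)} = -8 + \frac{1}{P + P} = -8 + \frac{1}{2 P}$)
$l = -22$ ($l = -10 - 12 = -22$)
$S{\left(n,f \right)} = - \frac{27}{4}$ ($S{\left(n,f \right)} = - \frac{5}{4} + \frac{1}{4} \left(-22\right) = - \frac{5}{4} - \frac{11}{2} = - \frac{27}{4}$)
$w = - \frac{27}{4} \approx -6.75$
$\sqrt{r{\left(o \right)} + w} = \sqrt{\left(-8 + \frac{1}{2 \cdot 50}\right) - \frac{27}{4}} = \sqrt{\left(-8 + \frac{1}{2} \cdot \frac{1}{50}\right) - \frac{27}{4}} = \sqrt{\left(-8 + \frac{1}{100}\right) - \frac{27}{4}} = \sqrt{- \frac{799}{100} - \frac{27}{4}} = \sqrt{- \frac{737}{50}} = \frac{i \sqrt{1474}}{10}$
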